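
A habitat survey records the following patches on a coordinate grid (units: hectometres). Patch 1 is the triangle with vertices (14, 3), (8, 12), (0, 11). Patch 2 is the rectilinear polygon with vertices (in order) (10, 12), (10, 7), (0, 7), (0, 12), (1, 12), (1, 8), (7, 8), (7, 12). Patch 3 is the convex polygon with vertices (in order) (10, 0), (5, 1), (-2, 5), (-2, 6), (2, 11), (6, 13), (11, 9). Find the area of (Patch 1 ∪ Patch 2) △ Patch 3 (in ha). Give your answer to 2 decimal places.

80.56

|Patch 1 ∪ Patch 2| = 51.8393.
|(Patch 1 ∪ Patch 2) ∩ Patch 3| = 40.1389.
|(Patch 1 ∪ Patch 2) △ Patch 3| = 51.8393 + 109 − 80.2779 = 80.56.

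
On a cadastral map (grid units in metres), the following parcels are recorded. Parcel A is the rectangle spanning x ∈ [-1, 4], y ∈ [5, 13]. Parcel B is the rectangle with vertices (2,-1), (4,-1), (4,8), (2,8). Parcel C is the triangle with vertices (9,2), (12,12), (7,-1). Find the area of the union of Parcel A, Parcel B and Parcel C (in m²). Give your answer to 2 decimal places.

By inclusion–exclusion:
Individual areas: |Parcel A| = 40, |Parcel B| = 18, |Parcel C| = 5.5.
|Parcel A∩Parcel B|: x∈[2,4], y∈[5,8] → 2·3 = 6.
|Parcel A∩Parcel C| = 0.
|Parcel B∩Parcel C| = 0.
|Parcel A∩Parcel B∩Parcel C| = 0.
|Parcel A ∪ Parcel B ∪ Parcel C| = 63.5 − 6 + 0 = 57.50.

57.50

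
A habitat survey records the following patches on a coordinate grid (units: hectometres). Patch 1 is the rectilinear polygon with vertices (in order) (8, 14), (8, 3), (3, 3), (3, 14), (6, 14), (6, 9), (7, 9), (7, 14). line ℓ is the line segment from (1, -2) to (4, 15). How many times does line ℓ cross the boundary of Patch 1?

2

The segment meets the boundary at (3.824,14), (3,9.333).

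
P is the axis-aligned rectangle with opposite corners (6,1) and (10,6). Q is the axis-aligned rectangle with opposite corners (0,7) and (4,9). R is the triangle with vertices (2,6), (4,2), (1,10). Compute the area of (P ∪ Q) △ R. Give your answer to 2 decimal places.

|P ∪ Q| = 28.
|(P ∪ Q) ∩ R| = 0.5.
|(P ∪ Q) △ R| = 28 + 2 − 1 = 29.00.

29.00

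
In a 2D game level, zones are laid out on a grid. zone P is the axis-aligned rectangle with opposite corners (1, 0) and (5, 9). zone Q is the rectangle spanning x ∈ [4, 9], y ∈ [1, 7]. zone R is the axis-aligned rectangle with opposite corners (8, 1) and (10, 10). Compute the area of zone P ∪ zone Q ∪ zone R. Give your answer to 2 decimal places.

72.00

By inclusion–exclusion:
Individual areas: |zone P| = 36, |zone Q| = 30, |zone R| = 18.
|zone P∩zone Q|: x∈[4,5], y∈[1,7] → 1·6 = 6.
|zone P∩zone R| = 0 (no overlap).
|zone Q∩zone R|: x∈[8,9], y∈[1,7] → 1·6 = 6.
|zone P∩zone Q∩zone R| = 0.
|zone P ∪ zone Q ∪ zone R| = 84 − 12 + 0 = 72.00.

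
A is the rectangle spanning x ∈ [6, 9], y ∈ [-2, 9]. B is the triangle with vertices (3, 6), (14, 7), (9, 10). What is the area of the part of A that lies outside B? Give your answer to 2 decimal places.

|A| = 33, |A∩B| = 7.0227.
|A ∖ B| = |A| − |A∩B| = 33 − 7.0227 = 25.98.

25.98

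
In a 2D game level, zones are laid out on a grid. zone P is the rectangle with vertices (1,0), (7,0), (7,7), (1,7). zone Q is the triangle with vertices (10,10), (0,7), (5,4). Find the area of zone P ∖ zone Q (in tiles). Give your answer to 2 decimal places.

31.20

|zone P| = 42, |zone P∩zone Q| = 10.8.
|zone P ∖ zone Q| = |zone P| − |zone P∩zone Q| = 42 − 10.8 = 31.20.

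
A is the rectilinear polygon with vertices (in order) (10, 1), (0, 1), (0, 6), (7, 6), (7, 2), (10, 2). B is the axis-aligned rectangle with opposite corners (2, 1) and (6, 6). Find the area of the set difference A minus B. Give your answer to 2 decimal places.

18.00

|A| = 38, |A∩B| = 20.
|A ∖ B| = |A| − |A∩B| = 38 − 20 = 18.00.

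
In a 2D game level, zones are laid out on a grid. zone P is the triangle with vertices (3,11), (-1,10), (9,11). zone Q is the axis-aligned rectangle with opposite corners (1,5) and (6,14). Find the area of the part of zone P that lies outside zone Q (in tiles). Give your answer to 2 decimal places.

|zone P| = 3, |zone P∩zone Q| = 2.25.
|zone P ∖ zone Q| = |zone P| − |zone P∩zone Q| = 3 − 2.25 = 0.75.

0.75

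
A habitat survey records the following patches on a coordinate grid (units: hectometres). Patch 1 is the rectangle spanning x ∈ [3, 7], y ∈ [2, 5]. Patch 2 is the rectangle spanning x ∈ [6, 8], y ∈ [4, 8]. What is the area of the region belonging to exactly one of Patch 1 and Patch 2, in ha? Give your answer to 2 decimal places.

|Patch 1∩Patch 2|: x∈[6,7], y∈[4,5] → 1·1 = 1.
|Patch 1 △ Patch 2| = |Patch 1| + |Patch 2| − 2·|Patch 1∩Patch 2| = 12 + 8 − 2 = 18.00.

18.00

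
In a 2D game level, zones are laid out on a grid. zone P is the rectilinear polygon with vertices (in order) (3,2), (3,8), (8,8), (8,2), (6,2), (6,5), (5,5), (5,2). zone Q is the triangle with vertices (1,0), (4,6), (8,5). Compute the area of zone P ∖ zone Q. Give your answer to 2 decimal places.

|zone P| = 27, |zone P∩zone Q| = 8.9143.
|zone P ∖ zone Q| = |zone P| − |zone P∩zone Q| = 27 − 8.9143 = 18.09.

18.09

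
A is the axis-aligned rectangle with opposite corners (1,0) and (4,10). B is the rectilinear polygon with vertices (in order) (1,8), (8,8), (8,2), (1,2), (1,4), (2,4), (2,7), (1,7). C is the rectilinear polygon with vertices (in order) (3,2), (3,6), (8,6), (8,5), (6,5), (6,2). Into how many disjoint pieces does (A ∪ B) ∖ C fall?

(A ∪ B) ∖ C splits into 2 disjoint pieces (area 34, area 6).

2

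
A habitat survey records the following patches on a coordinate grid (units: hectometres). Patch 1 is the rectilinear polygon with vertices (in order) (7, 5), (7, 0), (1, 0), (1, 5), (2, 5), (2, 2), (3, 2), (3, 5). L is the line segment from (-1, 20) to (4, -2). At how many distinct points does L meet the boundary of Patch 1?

The segment meets the boundary at (3.545,0), (3,2.4).

2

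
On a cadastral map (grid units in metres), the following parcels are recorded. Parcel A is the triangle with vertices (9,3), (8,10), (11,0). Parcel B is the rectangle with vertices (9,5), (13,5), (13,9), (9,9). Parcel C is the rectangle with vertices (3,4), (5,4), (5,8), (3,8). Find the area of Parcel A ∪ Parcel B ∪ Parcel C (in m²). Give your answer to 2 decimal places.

By inclusion–exclusion:
Individual areas: |Parcel A| = 5.5, |Parcel B| = 16, |Parcel C| = 8.
|Parcel A∩Parcel B| = 0.4167.
|Parcel A∩Parcel C| = 0.
|Parcel B∩Parcel C| = 0 (no overlap).
|Parcel A∩Parcel B∩Parcel C| = 0.
|Parcel A ∪ Parcel B ∪ Parcel C| = 29.5 − 0.4167 + 0 = 29.08.

29.08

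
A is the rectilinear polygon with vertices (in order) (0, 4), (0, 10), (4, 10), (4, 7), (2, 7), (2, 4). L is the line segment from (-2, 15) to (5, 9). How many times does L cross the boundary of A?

2

The segment meets the boundary at (4,9.857), (3.833,10).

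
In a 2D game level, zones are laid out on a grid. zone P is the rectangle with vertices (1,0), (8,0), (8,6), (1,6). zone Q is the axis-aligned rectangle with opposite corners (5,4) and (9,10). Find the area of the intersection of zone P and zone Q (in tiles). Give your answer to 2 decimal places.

6.00

|zone P∩zone Q|: x∈[5,8], y∈[4,6] → 3·2 = 6.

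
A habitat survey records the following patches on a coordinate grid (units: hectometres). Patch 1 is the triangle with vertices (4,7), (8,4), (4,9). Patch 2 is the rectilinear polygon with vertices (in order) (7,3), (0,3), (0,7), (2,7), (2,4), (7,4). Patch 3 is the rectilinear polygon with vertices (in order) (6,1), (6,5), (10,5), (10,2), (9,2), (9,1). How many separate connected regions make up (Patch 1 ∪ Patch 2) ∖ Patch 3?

(Patch 1 ∪ Patch 2) ∖ Patch 3 splits into 2 disjoint pieces (area 3.7333, area 12).

2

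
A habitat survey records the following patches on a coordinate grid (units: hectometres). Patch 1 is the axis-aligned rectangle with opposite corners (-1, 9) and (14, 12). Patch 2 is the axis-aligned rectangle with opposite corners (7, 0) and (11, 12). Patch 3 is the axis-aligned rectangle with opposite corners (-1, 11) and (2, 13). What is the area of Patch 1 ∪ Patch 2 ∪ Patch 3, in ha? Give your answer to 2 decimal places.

84.00

By inclusion–exclusion:
Individual areas: |Patch 1| = 45, |Patch 2| = 48, |Patch 3| = 6.
|Patch 1∩Patch 2|: x∈[7,11], y∈[9,12] → 4·3 = 12.
|Patch 1∩Patch 3|: x∈[-1,2], y∈[11,12] → 3·1 = 3.
|Patch 2∩Patch 3| = 0 (no overlap).
|Patch 1∩Patch 2∩Patch 3| = 0.
|Patch 1 ∪ Patch 2 ∪ Patch 3| = 99 − 15 + 0 = 84.00.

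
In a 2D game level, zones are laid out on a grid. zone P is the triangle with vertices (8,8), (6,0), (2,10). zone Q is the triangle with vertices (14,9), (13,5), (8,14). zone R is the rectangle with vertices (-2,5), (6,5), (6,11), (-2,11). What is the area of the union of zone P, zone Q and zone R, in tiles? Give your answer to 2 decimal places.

By inclusion–exclusion:
Individual areas: |zone P| = 26, |zone Q| = 14.5, |zone R| = 48.
|zone P∩zone Q| = 0.
|zone P∩zone R| = 12.3333.
|zone Q∩zone R| = 0.
|zone P∩zone Q∩zone R| = 0.
|zone P ∪ zone Q ∪ zone R| = 88.5 − 12.3333 + 0 = 76.17.

76.17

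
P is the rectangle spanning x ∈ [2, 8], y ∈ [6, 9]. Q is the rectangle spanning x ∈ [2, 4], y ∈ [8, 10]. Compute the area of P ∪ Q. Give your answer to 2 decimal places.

20.00

By inclusion–exclusion:
Individual areas: |P| = 18, |Q| = 4.
|P∩Q|: x∈[2,4], y∈[8,9] → 2·1 = 2.
|P ∪ Q| = 22 − 2 = 20.00.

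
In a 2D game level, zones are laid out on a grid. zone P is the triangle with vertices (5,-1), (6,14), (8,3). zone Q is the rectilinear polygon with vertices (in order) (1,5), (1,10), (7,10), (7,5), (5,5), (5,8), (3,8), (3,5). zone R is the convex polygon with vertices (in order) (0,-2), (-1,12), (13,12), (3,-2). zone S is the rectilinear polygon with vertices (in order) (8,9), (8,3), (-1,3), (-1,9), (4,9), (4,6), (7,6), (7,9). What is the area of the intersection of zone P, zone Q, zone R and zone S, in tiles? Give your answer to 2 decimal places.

1.57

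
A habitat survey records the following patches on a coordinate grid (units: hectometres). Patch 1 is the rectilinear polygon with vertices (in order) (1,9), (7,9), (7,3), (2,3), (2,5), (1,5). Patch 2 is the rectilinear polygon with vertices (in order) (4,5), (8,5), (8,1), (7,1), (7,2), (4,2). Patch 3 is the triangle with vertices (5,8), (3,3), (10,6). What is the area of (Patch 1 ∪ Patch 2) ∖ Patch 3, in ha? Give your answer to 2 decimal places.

|Patch 1 ∪ Patch 2| = 41.
|(Patch 1 ∪ Patch 2) ∩ Patch 3| = 10.8667.
|(Patch 1 ∪ Patch 2) ∖ Patch 3| = 41 − 10.8667 = 30.13.

30.13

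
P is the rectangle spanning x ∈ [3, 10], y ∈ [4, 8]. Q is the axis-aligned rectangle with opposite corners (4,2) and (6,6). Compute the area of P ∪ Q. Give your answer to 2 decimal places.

By inclusion–exclusion:
Individual areas: |P| = 28, |Q| = 8.
|P∩Q|: x∈[4,6], y∈[4,6] → 2·2 = 4.
|P ∪ Q| = 36 − 4 = 32.00.

32.00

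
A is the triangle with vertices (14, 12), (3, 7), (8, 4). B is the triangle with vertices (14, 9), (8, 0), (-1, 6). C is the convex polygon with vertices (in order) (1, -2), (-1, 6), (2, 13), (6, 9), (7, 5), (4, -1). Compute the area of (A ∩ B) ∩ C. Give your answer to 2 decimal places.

4.79

The region (A ∩ B) ∩ C is the polygon with vertices (3.25,6.85), (6.381,7.476), (7,5), (6.846,4.692).
By the shoelace formula its area is 4.79.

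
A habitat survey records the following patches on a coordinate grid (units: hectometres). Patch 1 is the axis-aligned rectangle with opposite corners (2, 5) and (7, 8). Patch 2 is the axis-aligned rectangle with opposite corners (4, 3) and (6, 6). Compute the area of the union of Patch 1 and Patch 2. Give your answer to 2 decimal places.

19.00

By inclusion–exclusion:
Individual areas: |Patch 1| = 15, |Patch 2| = 6.
|Patch 1∩Patch 2|: x∈[4,6], y∈[5,6] → 2·1 = 2.
|Patch 1 ∪ Patch 2| = 21 − 2 = 19.00.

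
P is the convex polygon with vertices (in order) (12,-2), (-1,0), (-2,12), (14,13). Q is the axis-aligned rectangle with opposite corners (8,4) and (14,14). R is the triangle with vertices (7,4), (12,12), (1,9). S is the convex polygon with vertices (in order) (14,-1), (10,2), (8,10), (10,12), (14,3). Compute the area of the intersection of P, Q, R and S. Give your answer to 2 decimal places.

6.94

The intersection is the polygon with vertices (10.216,11.514), (10.831,10.13), (8.786,6.857), (8,10), (9.25,11.25).
By the shoelace formula its area is 6.94.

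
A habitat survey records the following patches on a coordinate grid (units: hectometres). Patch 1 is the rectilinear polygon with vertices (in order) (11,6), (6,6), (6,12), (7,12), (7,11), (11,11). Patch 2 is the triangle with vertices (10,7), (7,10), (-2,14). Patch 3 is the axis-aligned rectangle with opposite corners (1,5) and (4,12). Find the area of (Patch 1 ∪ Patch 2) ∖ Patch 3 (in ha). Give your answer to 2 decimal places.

|Patch 1 ∪ Patch 2| = 30.4444.
|(Patch 1 ∪ Patch 2) ∩ Patch 3| = 1.4286.
|(Patch 1 ∪ Patch 2) ∖ Patch 3| = 30.4444 − 1.4286 = 29.02.

29.02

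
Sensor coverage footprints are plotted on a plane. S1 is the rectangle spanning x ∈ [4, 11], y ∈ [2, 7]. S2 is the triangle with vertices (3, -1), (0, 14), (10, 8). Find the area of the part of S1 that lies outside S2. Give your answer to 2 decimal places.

18.61

|S1| = 35, |S1∩S2| = 16.3889.
|S1 ∖ S2| = |S1| − |S1∩S2| = 35 − 16.3889 = 18.61.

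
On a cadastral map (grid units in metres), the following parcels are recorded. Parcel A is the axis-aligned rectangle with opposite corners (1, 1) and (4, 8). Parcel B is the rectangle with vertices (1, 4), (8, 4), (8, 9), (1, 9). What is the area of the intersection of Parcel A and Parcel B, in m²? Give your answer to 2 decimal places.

12.00

|Parcel A∩Parcel B|: x∈[1,4], y∈[4,8] → 3·4 = 12.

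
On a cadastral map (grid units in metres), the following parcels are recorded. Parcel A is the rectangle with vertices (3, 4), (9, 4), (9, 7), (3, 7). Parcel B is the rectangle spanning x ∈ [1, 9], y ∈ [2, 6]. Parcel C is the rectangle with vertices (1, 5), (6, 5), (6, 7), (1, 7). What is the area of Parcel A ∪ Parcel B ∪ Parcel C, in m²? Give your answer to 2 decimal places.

By inclusion–exclusion:
Individual areas: |Parcel A| = 18, |Parcel B| = 32, |Parcel C| = 10.
|Parcel A∩Parcel B|: x∈[3,9], y∈[4,6] → 6·2 = 12.
|Parcel A∩Parcel C|: x∈[3,6], y∈[5,7] → 3·2 = 6.
|Parcel B∩Parcel C|: x∈[1,6], y∈[5,6] → 5·1 = 5.
|Parcel A∩Parcel B∩Parcel C| = 3.
|Parcel A ∪ Parcel B ∪ Parcel C| = 60 − 23 + 3 = 40.00.

40.00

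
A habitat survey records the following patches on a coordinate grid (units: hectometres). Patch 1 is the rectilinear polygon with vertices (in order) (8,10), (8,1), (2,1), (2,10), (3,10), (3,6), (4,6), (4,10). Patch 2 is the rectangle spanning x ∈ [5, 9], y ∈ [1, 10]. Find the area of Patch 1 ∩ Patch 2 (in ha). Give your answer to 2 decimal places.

The intersection is the polygon with vertices (8,1), (5,1), (5,10), (8,10).
By the shoelace formula its area is 27.00.

27.00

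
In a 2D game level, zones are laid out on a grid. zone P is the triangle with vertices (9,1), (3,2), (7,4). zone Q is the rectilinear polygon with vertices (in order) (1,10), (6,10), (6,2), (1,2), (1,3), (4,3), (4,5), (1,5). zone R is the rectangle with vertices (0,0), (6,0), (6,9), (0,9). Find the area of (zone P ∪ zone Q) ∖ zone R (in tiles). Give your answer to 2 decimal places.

|zone P ∪ zone Q| = 39.75.
|(zone P ∪ zone Q) ∩ zone R| = 29.75.
|(zone P ∪ zone Q) ∖ zone R| = 39.75 − 29.75 = 10.00.

10.00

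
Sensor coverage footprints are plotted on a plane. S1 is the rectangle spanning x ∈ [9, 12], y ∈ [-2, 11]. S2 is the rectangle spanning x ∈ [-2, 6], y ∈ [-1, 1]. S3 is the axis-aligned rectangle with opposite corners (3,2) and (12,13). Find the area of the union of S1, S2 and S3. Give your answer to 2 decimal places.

127.00

By inclusion–exclusion:
Individual areas: |S1| = 39, |S2| = 16, |S3| = 99.
|S1∩S2| = 0 (no overlap).
|S1∩S3|: x∈[9,12], y∈[2,11] → 3·9 = 27.
|S2∩S3| = 0 (no overlap).
|S1∩S2∩S3| = 0.
|S1 ∪ S2 ∪ S3| = 154 − 27 + 0 = 127.00.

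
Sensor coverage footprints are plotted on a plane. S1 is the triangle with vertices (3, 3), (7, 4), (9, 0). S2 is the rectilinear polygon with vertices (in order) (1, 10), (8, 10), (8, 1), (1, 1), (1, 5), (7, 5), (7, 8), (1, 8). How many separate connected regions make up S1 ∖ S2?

S1 ∖ S2 is a single connected region.

1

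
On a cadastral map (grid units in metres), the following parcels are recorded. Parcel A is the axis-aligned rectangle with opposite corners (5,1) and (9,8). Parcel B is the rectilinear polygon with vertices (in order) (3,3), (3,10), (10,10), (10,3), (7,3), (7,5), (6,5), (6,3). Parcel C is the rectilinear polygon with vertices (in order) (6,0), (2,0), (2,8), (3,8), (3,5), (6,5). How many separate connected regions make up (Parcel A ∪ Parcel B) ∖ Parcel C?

(Parcel A ∪ Parcel B) ∖ Parcel C is a single connected region.

1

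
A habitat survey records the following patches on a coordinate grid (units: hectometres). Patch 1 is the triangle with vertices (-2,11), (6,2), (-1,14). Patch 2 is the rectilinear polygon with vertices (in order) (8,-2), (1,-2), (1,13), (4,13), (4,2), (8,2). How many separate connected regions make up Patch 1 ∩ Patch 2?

1

Patch 1 ∩ Patch 2 is a single connected region.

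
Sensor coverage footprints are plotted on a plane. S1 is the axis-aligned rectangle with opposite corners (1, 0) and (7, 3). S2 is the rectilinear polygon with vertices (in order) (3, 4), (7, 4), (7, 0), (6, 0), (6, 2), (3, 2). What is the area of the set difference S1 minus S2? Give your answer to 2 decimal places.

|S1| = 18, |S1∩S2| = 6.
|S1 ∖ S2| = |S1| − |S1∩S2| = 18 − 6 = 12.00.

12.00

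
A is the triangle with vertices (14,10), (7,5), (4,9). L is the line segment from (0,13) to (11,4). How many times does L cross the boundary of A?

2

The segment meets the boundary at (8.483,6.059), (4.792,9.079).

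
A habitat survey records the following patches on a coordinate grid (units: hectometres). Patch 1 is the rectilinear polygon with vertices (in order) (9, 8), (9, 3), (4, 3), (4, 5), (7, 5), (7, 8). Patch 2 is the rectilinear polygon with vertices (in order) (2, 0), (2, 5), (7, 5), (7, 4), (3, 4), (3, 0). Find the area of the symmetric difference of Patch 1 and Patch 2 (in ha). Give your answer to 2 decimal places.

19.00

|Patch 1| = 16, |Patch 2| = 9, |Patch 1∩Patch 2| = 3.
|Patch 1 △ Patch 2| = |Patch 1| + |Patch 2| − 2·|Patch 1∩Patch 2| = 16 + 9 − 6 = 19.00.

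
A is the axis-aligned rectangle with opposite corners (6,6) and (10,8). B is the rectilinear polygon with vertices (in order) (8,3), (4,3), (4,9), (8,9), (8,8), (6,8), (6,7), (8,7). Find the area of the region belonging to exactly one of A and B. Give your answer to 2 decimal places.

|A| = 8, |B| = 22, |A∩B| = 2.
|A △ B| = |A| + |B| − 2·|A∩B| = 8 + 22 − 4 = 26.00.

26.00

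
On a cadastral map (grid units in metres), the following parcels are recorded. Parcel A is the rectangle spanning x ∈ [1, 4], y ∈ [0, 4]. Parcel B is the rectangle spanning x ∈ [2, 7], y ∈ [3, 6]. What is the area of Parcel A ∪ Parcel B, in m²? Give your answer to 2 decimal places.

25.00

By inclusion–exclusion:
Individual areas: |Parcel A| = 12, |Parcel B| = 15.
|Parcel A∩Parcel B|: x∈[2,4], y∈[3,4] → 2·1 = 2.
|Parcel A ∪ Parcel B| = 27 − 2 = 25.00.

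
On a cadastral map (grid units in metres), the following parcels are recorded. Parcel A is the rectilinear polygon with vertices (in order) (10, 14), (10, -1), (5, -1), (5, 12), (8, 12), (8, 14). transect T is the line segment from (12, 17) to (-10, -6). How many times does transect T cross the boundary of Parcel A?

The segment meets the boundary at (5,9.682), (7.217,12), (8,12.818), (9.13,14).

4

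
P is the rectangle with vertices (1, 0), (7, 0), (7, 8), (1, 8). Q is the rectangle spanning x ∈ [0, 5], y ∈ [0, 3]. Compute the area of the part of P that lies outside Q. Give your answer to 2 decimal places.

|P∩Q|: x∈[1,5], y∈[0,3] → 4·3 = 12.
|P| = 48.
|P ∖ Q| = |P| − |P∩Q| = 48 − 12 = 36.00.

36.00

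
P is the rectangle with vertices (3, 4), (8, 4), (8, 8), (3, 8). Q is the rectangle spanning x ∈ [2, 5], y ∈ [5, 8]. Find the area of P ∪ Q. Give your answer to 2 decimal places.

23.00

By inclusion–exclusion:
Individual areas: |P| = 20, |Q| = 9.
|P∩Q|: x∈[3,5], y∈[5,8] → 2·3 = 6.
|P ∪ Q| = 29 − 6 = 23.00.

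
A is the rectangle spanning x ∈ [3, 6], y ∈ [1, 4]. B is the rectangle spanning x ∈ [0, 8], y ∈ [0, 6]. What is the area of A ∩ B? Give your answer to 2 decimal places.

9.00

|A∩B|: x∈[3,6], y∈[1,4] → 3·3 = 9.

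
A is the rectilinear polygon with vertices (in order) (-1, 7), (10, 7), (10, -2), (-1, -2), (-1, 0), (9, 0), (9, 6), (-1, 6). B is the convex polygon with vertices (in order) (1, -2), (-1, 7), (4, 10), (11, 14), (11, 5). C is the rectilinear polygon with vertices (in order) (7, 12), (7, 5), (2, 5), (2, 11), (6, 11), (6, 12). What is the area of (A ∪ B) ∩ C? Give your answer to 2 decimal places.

The region (A ∪ B) ∩ C is the polygon with vertices (4,10), (5.75,11), (6,11), (6,11.143), (7,11.714), (7,5), (2,5), (2,8.8).
By the shoelace formula its area is 26.35.

26.35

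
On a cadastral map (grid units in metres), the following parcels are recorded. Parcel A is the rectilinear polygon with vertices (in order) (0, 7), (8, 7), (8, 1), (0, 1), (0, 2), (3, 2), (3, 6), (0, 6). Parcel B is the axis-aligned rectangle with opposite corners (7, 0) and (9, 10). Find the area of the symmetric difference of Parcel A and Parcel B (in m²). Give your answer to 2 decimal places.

44.00

|Parcel A| = 36, |Parcel B| = 20, |Parcel A∩Parcel B| = 6.
|Parcel A △ Parcel B| = |Parcel A| + |Parcel B| − 2·|Parcel A∩Parcel B| = 36 + 20 − 12 = 44.00.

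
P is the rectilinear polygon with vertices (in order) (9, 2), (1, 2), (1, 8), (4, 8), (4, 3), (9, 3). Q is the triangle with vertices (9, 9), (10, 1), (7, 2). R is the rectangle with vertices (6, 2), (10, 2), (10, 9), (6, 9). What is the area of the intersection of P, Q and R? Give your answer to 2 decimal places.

1.86

The intersection is the polygon with vertices (7.286,3), (9,3), (9,2), (7,2).
By the shoelace formula its area is 1.86.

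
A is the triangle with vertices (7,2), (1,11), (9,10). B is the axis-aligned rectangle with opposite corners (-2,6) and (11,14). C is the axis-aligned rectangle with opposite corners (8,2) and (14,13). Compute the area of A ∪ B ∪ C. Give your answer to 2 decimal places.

156.33

By inclusion–exclusion:
Individual areas: |A| = 33, |B| = 104, |C| = 66.
|A∩B| = 25.6667.
|A∩C| = 2.0625.
|B∩C|: x∈[8,11], y∈[6,13] → 3·7 = 21.
|A∩B∩C| = 2.0625.
|A ∪ B ∪ C| = 203 − 48.7292 + 2.0625 = 156.33.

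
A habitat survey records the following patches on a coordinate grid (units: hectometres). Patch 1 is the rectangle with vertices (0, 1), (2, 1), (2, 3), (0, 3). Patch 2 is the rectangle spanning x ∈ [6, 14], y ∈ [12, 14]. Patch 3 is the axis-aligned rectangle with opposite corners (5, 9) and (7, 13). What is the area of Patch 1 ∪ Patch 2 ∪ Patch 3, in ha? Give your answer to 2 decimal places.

27.00

By inclusion–exclusion:
Individual areas: |Patch 1| = 4, |Patch 2| = 16, |Patch 3| = 8.
|Patch 1∩Patch 2| = 0 (no overlap).
|Patch 1∩Patch 3| = 0 (no overlap).
|Patch 2∩Patch 3|: x∈[6,7], y∈[12,13] → 1·1 = 1.
|Patch 1∩Patch 2∩Patch 3| = 0.
|Patch 1 ∪ Patch 2 ∪ Patch 3| = 28 − 1 + 0 = 27.00.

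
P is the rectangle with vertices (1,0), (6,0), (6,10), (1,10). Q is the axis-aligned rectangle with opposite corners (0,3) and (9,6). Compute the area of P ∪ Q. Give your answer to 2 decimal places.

62.00

By inclusion–exclusion:
Individual areas: |P| = 50, |Q| = 27.
|P∩Q|: x∈[1,6], y∈[3,6] → 5·3 = 15.
|P ∪ Q| = 77 − 15 = 62.00.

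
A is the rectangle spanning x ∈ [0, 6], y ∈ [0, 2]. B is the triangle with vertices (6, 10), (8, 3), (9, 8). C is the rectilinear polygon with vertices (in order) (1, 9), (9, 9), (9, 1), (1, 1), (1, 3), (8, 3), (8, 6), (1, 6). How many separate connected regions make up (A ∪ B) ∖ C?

3

(A ∪ B) ∖ C splits into 3 disjoint pieces (area 7, area 0.6071, area 1.2857).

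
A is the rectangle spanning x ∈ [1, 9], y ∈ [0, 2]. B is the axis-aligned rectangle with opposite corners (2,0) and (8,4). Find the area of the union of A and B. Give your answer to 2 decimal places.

28.00

By inclusion–exclusion:
Individual areas: |A| = 16, |B| = 24.
|A∩B|: x∈[2,8], y∈[0,2] → 6·2 = 12.
|A ∪ B| = 40 − 12 = 28.00.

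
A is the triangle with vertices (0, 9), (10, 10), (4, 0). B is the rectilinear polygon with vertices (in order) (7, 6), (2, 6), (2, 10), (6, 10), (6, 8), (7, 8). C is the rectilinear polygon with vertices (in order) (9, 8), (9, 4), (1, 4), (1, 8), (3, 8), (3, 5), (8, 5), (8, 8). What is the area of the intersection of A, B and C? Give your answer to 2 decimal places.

2.00

The intersection is the polygon with vertices (2,6), (2,8), (3,8), (3,6).
By the shoelace formula its area is 2.00.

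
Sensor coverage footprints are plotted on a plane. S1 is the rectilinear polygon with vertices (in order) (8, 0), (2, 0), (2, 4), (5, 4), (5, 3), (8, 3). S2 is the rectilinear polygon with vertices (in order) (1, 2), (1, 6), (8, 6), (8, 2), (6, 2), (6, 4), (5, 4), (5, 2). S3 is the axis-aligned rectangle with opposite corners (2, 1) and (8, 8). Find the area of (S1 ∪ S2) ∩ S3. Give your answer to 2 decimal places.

29.00

The region (S1 ∪ S2) ∩ S3 has outer boundary with vertices (2,2), (2,6), (8,6), (8,3), (8,2), (8,1), (2,1) (shoelace area 30.00).
It has a hole with vertices (6,3), (6,4), (5,4), (5,3) (area 1.00).
Net area = 30.00 − 1.00 = 29.00.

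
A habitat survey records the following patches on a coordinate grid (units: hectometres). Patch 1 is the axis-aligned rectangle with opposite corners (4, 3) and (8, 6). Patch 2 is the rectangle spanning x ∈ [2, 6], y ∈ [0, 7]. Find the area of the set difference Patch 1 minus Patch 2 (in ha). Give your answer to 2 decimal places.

6.00

|Patch 1∩Patch 2|: x∈[4,6], y∈[3,6] → 2·3 = 6.
|Patch 1| = 12.
|Patch 1 ∖ Patch 2| = |Patch 1| − |Patch 1∩Patch 2| = 12 − 6 = 6.00.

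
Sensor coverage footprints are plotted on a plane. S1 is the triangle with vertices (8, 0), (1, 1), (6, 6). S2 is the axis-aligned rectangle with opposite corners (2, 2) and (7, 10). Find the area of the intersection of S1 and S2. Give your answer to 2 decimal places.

The intersection is the polygon with vertices (6,6), (7,3), (7,2), (2,2).
By the shoelace formula its area is 10.50.

10.50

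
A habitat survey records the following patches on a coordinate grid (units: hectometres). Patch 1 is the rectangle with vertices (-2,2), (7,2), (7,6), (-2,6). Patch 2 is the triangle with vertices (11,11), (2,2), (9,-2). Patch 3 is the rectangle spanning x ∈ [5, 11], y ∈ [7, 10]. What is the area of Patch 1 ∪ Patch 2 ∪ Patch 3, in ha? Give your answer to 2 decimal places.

By inclusion–exclusion:
Individual areas: |Patch 1| = 36, |Patch 2| = 49.5, |Patch 3| = 18.
|Patch 1∩Patch 2| = 12.
|Patch 1∩Patch 3| = 0 (no overlap).
|Patch 2∩Patch 3| = 6.3462.
|Patch 1∩Patch 2∩Patch 3| = 0.
|Patch 1 ∪ Patch 2 ∪ Patch 3| = 103.5 − 18.3462 + 0 = 85.15.

85.15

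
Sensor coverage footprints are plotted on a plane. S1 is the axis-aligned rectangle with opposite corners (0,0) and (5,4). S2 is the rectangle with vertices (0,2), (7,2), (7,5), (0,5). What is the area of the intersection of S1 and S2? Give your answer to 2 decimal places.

10.00

|S1∩S2|: x∈[0,5], y∈[2,4] → 5·2 = 10.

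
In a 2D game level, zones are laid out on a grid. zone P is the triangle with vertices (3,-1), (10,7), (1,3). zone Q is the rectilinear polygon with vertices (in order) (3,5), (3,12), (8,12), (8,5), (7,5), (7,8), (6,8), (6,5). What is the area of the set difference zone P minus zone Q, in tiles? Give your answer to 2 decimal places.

21.06

|zone P| = 22, |zone P∩zone Q| = 0.9444.
|zone P ∖ zone Q| = |zone P| − |zone P∩zone Q| = 22 − 0.9444 = 21.06.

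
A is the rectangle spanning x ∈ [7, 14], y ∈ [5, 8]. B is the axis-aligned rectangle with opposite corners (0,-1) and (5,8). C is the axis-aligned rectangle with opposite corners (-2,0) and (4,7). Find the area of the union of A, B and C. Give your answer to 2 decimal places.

80.00

By inclusion–exclusion:
Individual areas: |A| = 21, |B| = 45, |C| = 42.
|A∩B| = 0 (no overlap).
|A∩C| = 0 (no overlap).
|B∩C|: x∈[0,4], y∈[0,7] → 4·7 = 28.
|A∩B∩C| = 0.
|A ∪ B ∪ C| = 108 − 28 + 0 = 80.00.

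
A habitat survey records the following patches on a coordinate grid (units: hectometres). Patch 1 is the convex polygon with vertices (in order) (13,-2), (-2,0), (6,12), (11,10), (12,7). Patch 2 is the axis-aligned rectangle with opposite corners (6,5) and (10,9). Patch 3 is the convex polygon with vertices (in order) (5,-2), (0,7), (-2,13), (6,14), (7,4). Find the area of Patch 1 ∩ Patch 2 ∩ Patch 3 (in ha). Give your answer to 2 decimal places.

2.80

The intersection is the polygon with vertices (6,9), (6.5,9), (6.9,5), (6,5).
By the shoelace formula its area is 2.80.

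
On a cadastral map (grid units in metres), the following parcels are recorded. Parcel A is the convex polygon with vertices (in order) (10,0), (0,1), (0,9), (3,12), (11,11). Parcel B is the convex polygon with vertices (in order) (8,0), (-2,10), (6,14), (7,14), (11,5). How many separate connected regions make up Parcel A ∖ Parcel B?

Parcel A ∖ Parcel B splits into 3 disjoint pieces (area 3.7399, area 27.2222, area 7.1121).

3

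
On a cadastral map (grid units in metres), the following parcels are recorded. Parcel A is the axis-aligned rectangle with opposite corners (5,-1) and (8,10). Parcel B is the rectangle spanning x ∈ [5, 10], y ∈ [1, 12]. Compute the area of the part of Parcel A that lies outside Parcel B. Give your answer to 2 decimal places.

6.00

|Parcel A∩Parcel B|: x∈[5,8], y∈[1,10] → 3·9 = 27.
|Parcel A| = 33.
|Parcel A ∖ Parcel B| = |Parcel A| − |Parcel A∩Parcel B| = 33 − 27 = 6.00.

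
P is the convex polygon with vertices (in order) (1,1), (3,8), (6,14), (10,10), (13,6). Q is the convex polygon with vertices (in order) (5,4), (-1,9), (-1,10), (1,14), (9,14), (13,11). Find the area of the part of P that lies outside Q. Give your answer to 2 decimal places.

|P| = 72, |P∩Q| = 41.6219.
|P ∖ Q| = |P| − |P∩Q| = 72 − 41.6219 = 30.38.

30.38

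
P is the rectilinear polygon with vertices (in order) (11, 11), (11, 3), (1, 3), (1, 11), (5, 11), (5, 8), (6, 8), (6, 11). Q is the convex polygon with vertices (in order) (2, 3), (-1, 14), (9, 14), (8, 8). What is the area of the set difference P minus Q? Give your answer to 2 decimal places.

|P| = 77, |P∩Q| = 36.9167.
|P ∖ Q| = |P| − |P∩Q| = 77 − 36.9167 = 40.08.

40.08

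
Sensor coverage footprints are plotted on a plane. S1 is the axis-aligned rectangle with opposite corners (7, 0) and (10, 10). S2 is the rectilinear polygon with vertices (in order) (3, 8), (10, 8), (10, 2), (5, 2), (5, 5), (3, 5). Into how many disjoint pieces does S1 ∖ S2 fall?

S1 ∖ S2 splits into 2 disjoint pieces (area 6, area 6).

2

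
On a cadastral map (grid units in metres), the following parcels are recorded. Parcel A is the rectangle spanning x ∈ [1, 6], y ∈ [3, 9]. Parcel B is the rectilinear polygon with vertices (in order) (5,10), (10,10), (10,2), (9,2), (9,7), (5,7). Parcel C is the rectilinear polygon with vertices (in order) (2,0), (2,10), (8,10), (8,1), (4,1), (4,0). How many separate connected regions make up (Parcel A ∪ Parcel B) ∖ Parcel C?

(Parcel A ∪ Parcel B) ∖ Parcel C splits into 2 disjoint pieces (area 6, area 11).

2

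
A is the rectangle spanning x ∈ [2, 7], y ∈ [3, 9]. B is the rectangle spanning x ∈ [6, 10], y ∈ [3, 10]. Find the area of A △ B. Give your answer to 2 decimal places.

46.00

|A∩B|: x∈[6,7], y∈[3,9] → 1·6 = 6.
|A △ B| = |A| + |B| − 2·|A∩B| = 30 + 28 − 12 = 46.00.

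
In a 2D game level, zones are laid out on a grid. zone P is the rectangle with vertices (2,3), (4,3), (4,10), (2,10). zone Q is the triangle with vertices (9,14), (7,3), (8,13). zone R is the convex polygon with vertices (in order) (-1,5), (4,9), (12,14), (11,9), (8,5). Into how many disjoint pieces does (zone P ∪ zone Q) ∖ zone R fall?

4

(zone P ∪ zone Q) ∖ zone R splits into 4 disjoint pieces (area 4, area 3.6, area 1.4469, area 0.1636).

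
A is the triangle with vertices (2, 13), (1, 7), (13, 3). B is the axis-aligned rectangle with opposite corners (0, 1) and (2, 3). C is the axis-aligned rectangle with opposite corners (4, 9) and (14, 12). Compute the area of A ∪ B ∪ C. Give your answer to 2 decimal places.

By inclusion–exclusion:
Individual areas: |A| = 38, |B| = 4, |C| = 30.
|A∩B| = 0.
|A∩C| = 2.6182.
|B∩C| = 0 (no overlap).
|A∩B∩C| = 0.
|A ∪ B ∪ C| = 72 − 2.6182 + 0 = 69.38.

69.38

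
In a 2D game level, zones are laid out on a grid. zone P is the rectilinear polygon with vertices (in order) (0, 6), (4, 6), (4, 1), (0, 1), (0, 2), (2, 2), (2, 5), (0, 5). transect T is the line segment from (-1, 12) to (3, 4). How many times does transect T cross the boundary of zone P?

The segment meets the boundary at (2,6).

1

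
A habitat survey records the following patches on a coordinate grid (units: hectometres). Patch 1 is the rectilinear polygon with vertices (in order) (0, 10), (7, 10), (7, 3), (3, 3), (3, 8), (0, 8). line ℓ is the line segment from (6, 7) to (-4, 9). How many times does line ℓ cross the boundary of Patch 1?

The segment meets the boundary at (0,8.2), (1,8), (3,7.6).

3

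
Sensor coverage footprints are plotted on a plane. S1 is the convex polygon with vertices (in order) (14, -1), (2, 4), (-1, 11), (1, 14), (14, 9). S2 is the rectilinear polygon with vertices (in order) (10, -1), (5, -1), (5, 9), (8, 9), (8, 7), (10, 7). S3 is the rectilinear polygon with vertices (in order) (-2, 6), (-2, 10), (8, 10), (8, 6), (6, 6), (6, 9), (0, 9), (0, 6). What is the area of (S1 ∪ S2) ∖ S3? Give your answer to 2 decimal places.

|S1 ∪ S2| = 147.5417.
|(S1 ∪ S2) ∩ S3| = 14.381.
|(S1 ∪ S2) ∖ S3| = 147.5417 − 14.381 = 133.16.

133.16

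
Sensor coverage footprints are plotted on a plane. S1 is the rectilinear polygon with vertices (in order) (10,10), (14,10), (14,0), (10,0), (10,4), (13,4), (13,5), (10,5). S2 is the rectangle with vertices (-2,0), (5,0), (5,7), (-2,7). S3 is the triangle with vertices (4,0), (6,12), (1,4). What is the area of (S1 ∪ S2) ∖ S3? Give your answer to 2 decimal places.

69.81

|S1 ∪ S2| = 86.
|(S1 ∪ S2) ∩ S3| = 16.1875.
|(S1 ∪ S2) ∖ S3| = 86 − 16.1875 = 69.81.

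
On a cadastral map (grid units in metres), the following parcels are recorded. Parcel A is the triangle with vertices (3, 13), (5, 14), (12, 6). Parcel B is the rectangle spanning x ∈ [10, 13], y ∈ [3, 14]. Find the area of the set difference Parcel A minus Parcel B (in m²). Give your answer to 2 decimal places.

|Parcel A| = 11.5, |Parcel A∩Parcel B| = 0.7302.
|Parcel A ∖ Parcel B| = |Parcel A| − |Parcel A∩Parcel B| = 11.5 − 0.7302 = 10.77.

10.77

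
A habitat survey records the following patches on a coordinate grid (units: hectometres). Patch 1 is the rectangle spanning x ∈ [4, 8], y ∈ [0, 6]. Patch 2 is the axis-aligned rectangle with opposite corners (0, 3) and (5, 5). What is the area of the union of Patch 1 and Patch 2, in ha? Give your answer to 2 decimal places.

32.00

By inclusion–exclusion:
Individual areas: |Patch 1| = 24, |Patch 2| = 10.
|Patch 1∩Patch 2|: x∈[4,5], y∈[3,5] → 1·2 = 2.
|Patch 1 ∪ Patch 2| = 34 − 2 = 32.00.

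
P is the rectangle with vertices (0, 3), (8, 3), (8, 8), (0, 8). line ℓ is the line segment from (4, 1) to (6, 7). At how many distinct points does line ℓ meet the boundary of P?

The segment meets the boundary at (4.667,3).

1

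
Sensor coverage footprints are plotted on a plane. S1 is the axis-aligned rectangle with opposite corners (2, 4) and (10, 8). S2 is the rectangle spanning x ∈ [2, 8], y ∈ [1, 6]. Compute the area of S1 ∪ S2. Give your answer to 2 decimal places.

50.00

By inclusion–exclusion:
Individual areas: |S1| = 32, |S2| = 30.
|S1∩S2|: x∈[2,8], y∈[4,6] → 6·2 = 12.
|S1 ∪ S2| = 62 − 12 = 50.00.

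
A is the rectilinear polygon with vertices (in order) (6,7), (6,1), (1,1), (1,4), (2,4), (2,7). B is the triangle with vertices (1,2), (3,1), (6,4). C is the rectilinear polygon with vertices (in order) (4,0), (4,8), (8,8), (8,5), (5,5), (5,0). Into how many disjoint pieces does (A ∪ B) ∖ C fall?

(A ∪ B) ∖ C splits into 2 disjoint pieces (area 4, area 15).

2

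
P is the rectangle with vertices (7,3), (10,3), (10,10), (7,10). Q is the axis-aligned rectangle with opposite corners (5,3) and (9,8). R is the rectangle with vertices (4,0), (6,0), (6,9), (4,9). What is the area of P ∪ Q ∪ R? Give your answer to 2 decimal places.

By inclusion–exclusion:
Individual areas: |P| = 21, |Q| = 20, |R| = 18.
|P∩Q|: x∈[7,9], y∈[3,8] → 2·5 = 10.
|P∩R| = 0 (no overlap).
|Q∩R|: x∈[5,6], y∈[3,8] → 1·5 = 5.
|P∩Q∩R| = 0.
|P ∪ Q ∪ R| = 59 − 15 + 0 = 44.00.

44.00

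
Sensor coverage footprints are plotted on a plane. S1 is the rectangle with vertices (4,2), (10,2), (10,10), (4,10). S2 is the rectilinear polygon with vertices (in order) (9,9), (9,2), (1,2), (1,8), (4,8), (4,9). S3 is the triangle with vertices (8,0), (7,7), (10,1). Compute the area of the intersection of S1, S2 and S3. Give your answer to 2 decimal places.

The intersection is the polygon with vertices (9,2), (7.714,2), (7,7), (9,3).
By the shoelace formula its area is 4.21.

4.21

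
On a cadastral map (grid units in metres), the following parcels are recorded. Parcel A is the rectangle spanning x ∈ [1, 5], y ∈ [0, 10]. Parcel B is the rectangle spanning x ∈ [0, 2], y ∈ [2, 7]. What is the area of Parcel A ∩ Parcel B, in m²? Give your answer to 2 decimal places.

|Parcel A∩Parcel B|: x∈[1,2], y∈[2,7] → 1·5 = 5.

5.00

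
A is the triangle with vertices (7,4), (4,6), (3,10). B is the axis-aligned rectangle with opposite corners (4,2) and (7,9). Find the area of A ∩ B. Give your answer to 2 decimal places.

3.75

The intersection is the polygon with vertices (4,6), (4,8.5), (7,4).
By the shoelace formula its area is 3.75.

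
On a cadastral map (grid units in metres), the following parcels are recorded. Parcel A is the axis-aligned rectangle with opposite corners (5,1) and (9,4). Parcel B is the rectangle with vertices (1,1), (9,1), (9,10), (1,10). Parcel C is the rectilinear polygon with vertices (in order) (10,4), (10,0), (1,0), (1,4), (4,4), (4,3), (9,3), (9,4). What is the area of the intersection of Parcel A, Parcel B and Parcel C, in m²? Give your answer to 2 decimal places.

8.00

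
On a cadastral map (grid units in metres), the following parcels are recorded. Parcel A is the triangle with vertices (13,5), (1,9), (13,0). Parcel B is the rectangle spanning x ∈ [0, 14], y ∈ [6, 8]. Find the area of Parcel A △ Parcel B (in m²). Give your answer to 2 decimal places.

|Parcel A| = 30, |Parcel B| = 28, |Parcel A∩Parcel B| = 6.6667.
|Parcel A △ Parcel B| = |Parcel A| + |Parcel B| − 2·|Parcel A∩Parcel B| = 30 + 28 − 13.3333 = 44.67.

44.67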